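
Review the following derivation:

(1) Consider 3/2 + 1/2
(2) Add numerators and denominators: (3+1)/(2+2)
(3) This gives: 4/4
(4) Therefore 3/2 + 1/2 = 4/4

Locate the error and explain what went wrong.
Step 2: Add numerators and denominators: (3+1)/(2+2)

Step 2 incorrectly adds fractions by separately adding numerators and denominators. This is wrong. The correct method requires a common denominator: 3/2 + 1/2 = (3×2 + 1×2)/(2×2) = 8/4 = 2. The method used gives 4/4, which is different.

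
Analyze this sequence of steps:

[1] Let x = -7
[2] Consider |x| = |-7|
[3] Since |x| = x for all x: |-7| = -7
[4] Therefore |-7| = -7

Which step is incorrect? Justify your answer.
Step 3: Since |x| = x for all x: |-7| = -7

Step 3 incorrectly states that |x| = x for all x. The correct definition is |x| = x when x >= 0, and |x| = -x when x < 0. Since -7 < 0, we have |-7| = -(-7) = 7, not -7.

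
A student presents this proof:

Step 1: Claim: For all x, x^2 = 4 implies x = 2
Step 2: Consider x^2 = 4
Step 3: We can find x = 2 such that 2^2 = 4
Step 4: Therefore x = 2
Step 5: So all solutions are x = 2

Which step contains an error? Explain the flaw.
Step 4: Therefore x = 2

Step 4 incorrectly concludes that x = 2 is the only solution. The proof shows that x = 2 is A solution (existence), but does not show it is the ONLY solution (uniqueness). In fact, x = -2 is also a solution since (-2)^2 = 4. Finding one solution doesn't prove there are no others.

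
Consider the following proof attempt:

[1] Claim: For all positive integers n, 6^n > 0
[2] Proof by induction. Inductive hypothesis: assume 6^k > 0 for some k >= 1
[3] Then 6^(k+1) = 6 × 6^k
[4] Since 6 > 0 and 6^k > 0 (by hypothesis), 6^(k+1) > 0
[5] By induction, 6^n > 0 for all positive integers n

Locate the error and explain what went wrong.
Step 5: By induction, 6^n > 0 for all positive integers n

Step 5 concludes the proof by induction, but no base case was ever established. A valid induction proof requires: (1) a base case proving 6^1 > 0, and (2) an inductive step showing IF 6^k > 0 THEN 6^(k+1) > 0. Steps 2-4 correctly establish the inductive step, but without the base case the conclusion in step 5 does not follow.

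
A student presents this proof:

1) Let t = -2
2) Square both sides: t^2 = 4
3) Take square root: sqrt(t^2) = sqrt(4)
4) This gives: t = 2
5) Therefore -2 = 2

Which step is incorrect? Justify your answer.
Step 4: This gives: t = 2

Step 4 incorrectly states that sqrt(t^2) = t. The correct identity is sqrt(t^2) = |t|. Since t = -2 < 0, we have sqrt(t^2) = |-2| = 2, not t = -2.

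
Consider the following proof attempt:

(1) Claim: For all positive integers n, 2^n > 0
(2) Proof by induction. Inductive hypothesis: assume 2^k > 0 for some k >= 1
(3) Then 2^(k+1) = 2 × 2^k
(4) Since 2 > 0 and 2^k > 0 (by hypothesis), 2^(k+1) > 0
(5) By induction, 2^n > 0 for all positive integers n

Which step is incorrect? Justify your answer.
Step 5: By induction, 2^n > 0 for all positive integers n

Step 5 concludes the proof by induction, but no base case was ever established. A valid induction proof requires: (1) a base case proving 2^1 > 0, and (2) an inductive step showing IF 2^k > 0 THEN 2^(k+1) > 0. Steps 2-4 correctly establish the inductive step, but without the base case the conclusion in step 5 does not follow.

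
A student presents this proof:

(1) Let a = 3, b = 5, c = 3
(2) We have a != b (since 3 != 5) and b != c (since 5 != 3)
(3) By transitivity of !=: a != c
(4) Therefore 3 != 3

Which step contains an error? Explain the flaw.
Step 3: By transitivity of !=: a != c

Step 3 incorrectly applies transitivity to the '!=' relation. Transitivity states: if a R b and b R c, then a R c. However, '!=' is not transitive. Counterexample: 3 != 5 and 5 != 3, but 3 = 3 (both equal 3). Transitivity holds for relations like <, <=, =, but not for !=.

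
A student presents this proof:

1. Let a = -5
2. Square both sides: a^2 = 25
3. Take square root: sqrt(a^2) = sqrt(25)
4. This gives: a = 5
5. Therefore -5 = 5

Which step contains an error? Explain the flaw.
Step 4: This gives: a = 5

Step 4 incorrectly states that sqrt(a^2) = a. The correct identity is sqrt(a^2) = |a|. Since a = -5 < 0, we have sqrt(a^2) = |-5| = 5, not a = -5.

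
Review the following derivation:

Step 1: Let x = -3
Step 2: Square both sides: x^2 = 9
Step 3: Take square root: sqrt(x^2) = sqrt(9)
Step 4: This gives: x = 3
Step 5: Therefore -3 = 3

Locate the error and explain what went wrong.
Step 4: This gives: x = 3

Step 4 incorrectly states that sqrt(x^2) = x. The correct identity is sqrt(x^2) = |x|. Since x = -3 < 0, we have sqrt(x^2) = |-3| = 3, not x = -3.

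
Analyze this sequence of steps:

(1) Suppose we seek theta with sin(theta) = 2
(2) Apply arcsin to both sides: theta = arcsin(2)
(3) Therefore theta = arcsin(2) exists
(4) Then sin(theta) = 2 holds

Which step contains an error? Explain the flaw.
Step 2: Apply arcsin to both sides: theta = arcsin(2)

Step 2 applies arcsin to 2. However, arcsin(x) is only defined for x in [-1, 1] because sin(theta) can only produce values in that range. Since |2| > 1, arcsin(2) is undefined. There is no angle whose sine equals 2.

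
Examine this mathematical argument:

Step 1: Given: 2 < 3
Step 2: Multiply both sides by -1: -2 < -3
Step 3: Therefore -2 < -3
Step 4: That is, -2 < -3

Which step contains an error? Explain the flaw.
Step 2: Multiply both sides by -1: -2 < -3

Step 2 multiplies both sides by -1 but fails to reverse the inequality sign. When multiplying (or dividing) an inequality by a negative number, the direction must be reversed. Since 2 < 3, we should get -2 > -3, i.e., -2 > -3.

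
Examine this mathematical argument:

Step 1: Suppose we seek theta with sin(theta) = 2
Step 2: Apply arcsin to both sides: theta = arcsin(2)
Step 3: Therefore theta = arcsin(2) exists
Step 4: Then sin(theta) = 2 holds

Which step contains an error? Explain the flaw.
Step 2: Apply arcsin to both sides: theta = arcsin(2)

Step 2 applies arcsin to 2. However, arcsin(x) is only defined for x in [-1, 1] because sin(theta) can only produce values in that range. Since |2| > 1, arcsin(2) is undefined. There is no angle whose sine equals 2.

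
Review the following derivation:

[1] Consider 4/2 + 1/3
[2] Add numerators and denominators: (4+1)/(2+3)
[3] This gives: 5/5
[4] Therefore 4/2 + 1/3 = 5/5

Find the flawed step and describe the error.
Step 2: Add numerators and denominators: (4+1)/(2+3)

Step 2 incorrectly adds fractions by separately adding numerators and denominators. This is wrong. The correct method requires a common denominator: 4/2 + 1/3 = (4×3 + 1×2)/(2×3) = 14/6 = 7/3. The method used gives 5/5, which is different.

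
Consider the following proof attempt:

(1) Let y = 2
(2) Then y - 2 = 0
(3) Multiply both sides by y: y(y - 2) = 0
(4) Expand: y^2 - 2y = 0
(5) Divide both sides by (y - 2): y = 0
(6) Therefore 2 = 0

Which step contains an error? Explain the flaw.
Step 5: Divide both sides by (y - 2): y = 0

Step 5 divides both sides by (y - 2). However, since y = 2, we have (y - 2) = 0. Division by zero is undefined, making this step invalid.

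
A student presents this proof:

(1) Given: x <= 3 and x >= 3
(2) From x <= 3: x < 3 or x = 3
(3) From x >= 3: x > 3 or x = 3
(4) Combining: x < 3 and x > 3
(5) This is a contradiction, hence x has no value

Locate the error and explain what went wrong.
Step 4: Combining: x < 3 and x > 3

Step 4 incorrectly combines the conditions. From x <= 3 and x >= 3, the intersection is x = 3. The error treats the 'or' cases as 'and' requirements. The correct conclusion is that x = 3 is the unique solution, not that no solution exists.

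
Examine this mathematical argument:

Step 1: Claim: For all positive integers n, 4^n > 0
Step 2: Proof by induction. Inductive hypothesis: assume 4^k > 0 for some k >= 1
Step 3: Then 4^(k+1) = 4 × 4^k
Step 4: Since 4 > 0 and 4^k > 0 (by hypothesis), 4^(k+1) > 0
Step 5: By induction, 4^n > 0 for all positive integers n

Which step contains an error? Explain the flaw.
Step 5: By induction, 4^n > 0 for all positive integers n

Step 5 concludes the proof by induction, but no base case was ever established. A valid induction proof requires: (1) a base case proving 4^1 > 0, and (2) an inductive step showing IF 4^k > 0 THEN 4^(k+1) > 0. Steps 2-4 correctly establish the inductive step, but without the base case the conclusion in step 5 does not follow.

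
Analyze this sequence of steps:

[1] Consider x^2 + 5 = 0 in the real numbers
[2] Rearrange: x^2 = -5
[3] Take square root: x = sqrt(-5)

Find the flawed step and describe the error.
Step 3: Take square root: x = sqrt(-5)

Step 3 takes the square root of -5, which is negative. In the real number system, the square root of a negative number is undefined. The equation x^2 + 5 = 0 has no real solutions. Square roots of negative numbers only exist in the complex numbers.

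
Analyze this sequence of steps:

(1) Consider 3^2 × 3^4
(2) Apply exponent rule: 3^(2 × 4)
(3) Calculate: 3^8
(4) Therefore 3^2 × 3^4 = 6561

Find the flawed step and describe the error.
Step 2: Apply exponent rule: 3^(2 × 4)

Step 2 incorrectly states that a^b × a^c = a^(b×c). The correct rule is a^b × a^c = a^(b+c). The actual value is 3^2 × 3^4 = 3^6 = 729, not 3^8 = 6561.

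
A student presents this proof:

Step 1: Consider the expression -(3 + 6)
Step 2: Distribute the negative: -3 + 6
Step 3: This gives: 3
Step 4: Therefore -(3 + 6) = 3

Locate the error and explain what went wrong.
Step 2: Distribute the negative: -3 + 6

Step 2 incorrectly distributes the negative sign. The correct distribution is -(3 + 6) = -3 - 6 = -9. The negative must be applied to both terms, not just the first. The error treats -(3 + 6) as -3 + 6, which equals 3 instead of -9.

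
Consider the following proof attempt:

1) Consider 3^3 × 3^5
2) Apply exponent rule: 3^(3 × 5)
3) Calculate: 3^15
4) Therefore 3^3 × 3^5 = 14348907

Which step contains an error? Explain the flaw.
Step 2: Apply exponent rule: 3^(3 × 5)

Step 2 incorrectly states that a^b × a^c = a^(b×c). The correct rule is a^b × a^c = a^(b+c). The actual value is 3^3 × 3^5 = 3^8 = 6561, not 3^15 = 14348907.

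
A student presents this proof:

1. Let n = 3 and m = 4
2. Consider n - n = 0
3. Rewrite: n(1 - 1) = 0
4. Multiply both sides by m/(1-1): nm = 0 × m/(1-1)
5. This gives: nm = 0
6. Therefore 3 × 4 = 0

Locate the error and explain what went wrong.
Step 4: Multiply both sides by m/(1-1): nm = 0 × m/(1-1)

Step 4 multiplies both sides by m/(1-1). However, 1-1 = 0, so this is multiplication by m/0, which is undefined. We cannot multiply by an undefined expression.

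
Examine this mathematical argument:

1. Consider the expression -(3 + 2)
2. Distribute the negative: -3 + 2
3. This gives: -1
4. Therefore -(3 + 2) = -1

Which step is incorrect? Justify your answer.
Step 2: Distribute the negative: -3 + 2

Step 2 incorrectly distributes the negative sign. The correct distribution is -(3 + 2) = -3 - 2 = -5. The negative must be applied to both terms, not just the first. The error treats -(3 + 2) as -3 + 2, which equals -1 instead of -5.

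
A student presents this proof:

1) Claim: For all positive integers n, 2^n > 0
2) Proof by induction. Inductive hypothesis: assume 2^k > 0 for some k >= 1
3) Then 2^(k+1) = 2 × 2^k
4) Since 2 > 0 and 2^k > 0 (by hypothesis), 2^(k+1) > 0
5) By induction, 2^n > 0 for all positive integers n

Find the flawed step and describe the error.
Step 5: By induction, 2^n > 0 for all positive integers n

Step 5 concludes the proof by induction, but no base case was ever established. A valid induction proof requires: (1) a base case proving 2^1 > 0, and (2) an inductive step showing IF 2^k > 0 THEN 2^(k+1) > 0. Steps 2-4 correctly establish the inductive step, but without the base case the conclusion in step 5 does not follow.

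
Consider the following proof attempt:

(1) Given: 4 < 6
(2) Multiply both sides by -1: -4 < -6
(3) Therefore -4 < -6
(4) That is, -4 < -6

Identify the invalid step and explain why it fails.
Step 2: Multiply both sides by -1: -4 < -6

Step 2 multiplies both sides by -1 but fails to reverse the inequality sign. When multiplying (or dividing) an inequality by a negative number, the direction must be reversed. Since 4 < 6, we should get -4 > -6, i.e., -4 > -6.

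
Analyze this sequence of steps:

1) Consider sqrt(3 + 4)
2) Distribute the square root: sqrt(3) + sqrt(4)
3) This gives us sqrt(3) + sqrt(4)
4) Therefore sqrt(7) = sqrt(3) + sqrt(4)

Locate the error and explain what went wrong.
Step 2: Distribute the square root: sqrt(3) + sqrt(4)

Step 2 incorrectly 'distributes' the square root over addition. The square root function does not distribute: sqrt(a + b) ≠ sqrt(a) + sqrt(b). In fact, sqrt(3 + 4) = sqrt(7) ≈ 2.6458, while sqrt(3) + sqrt(4) ≈ 3.7321.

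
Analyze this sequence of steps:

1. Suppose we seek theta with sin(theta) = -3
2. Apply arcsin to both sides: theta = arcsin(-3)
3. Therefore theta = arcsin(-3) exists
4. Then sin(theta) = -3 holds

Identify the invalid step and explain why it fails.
Step 2: Apply arcsin to both sides: theta = arcsin(-3)

Step 2 applies arcsin to -3. However, arcsin(x) is only defined for x in [-1, 1] because sin(theta) can only produce values in that range. Since |-3| > 1, arcsin(-3) is undefined. There is no angle whose sine equals -3.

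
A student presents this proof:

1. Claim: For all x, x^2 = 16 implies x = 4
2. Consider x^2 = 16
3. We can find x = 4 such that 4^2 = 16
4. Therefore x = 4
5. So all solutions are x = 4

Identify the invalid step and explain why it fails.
Step 4: Therefore x = 4

Step 4 incorrectly concludes that x = 4 is the only solution. The proof shows that x = 4 is A solution (existence), but does not show it is the ONLY solution (uniqueness). In fact, x = -4 is also a solution since (-4)^2 = 16. Finding one solution doesn't prove there are no others.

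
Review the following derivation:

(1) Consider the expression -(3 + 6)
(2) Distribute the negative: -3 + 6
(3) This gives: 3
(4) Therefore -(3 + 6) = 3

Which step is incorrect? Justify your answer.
Step 2: Distribute the negative: -3 + 6

Step 2 incorrectly distributes the negative sign. The correct distribution is -(3 + 6) = -3 - 6 = -9. The negative must be applied to both terms, not just the first. The error treats -(3 + 6) as -3 + 6, which equals 3 instead of -9.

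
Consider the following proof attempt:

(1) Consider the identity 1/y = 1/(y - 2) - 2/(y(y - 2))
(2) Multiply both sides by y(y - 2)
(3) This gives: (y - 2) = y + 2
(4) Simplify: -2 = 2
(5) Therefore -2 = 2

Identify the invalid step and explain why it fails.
Step 3: This gives: (y - 2) = y + 2

Step 3 makes a sign error when clearing denominators. Multiplying -2/(y(y - 2)) by y(y - 2) gives -2, not +2. The correct result is (y - 2) = y - 2, which is trivially true, not (y - 2) = y + 2. (Step 1 is a valid identity: 1/(y - 2) - 2/(y(y - 2)) = (y - 2)/(y(y - 2)) = 1/y.)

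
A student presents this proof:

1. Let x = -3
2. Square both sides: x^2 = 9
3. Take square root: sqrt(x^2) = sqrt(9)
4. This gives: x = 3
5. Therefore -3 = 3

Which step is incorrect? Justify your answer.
Step 4: This gives: x = 3

Step 4 incorrectly states that sqrt(x^2) = x. The correct identity is sqrt(x^2) = |x|. Since x = -3 < 0, we have sqrt(x^2) = |-3| = 3, not x = -3.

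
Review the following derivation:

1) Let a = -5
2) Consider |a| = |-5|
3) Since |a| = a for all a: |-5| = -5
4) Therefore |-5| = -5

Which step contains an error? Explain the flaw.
Step 3: Since |a| = a for all a: |-5| = -5

Step 3 incorrectly states that |a| = a for all a. The correct definition is |a| = a when a >= 0, and |a| = -a when a < 0. Since -5 < 0, we have |-5| = -(-5) = 5, not -5.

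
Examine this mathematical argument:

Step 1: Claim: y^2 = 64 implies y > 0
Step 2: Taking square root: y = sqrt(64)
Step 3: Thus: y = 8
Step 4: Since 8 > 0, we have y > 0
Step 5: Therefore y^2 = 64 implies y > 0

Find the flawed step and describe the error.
Step 2: Taking square root: y = sqrt(64)

Step 2 takes the square root and assumes the positive root only. The equation y^2 = 64 actually has two solutions: y = 8 and y = -8. The proof silently assumes y > 0 without justification, then uses this assumption to conclude y > 0, which is circular. The counterexample y = -8 shows the claim is false.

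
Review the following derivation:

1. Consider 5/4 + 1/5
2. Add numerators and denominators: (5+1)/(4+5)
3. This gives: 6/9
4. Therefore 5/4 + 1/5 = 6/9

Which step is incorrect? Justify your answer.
Step 2: Add numerators and denominators: (5+1)/(4+5)

Step 2 incorrectly adds fractions by separately adding numerators and denominators. This is wrong. The correct method requires a common denominator: 5/4 + 1/5 = (5×5 + 1×4)/(4×5) = 29/20 = 29/20. The method used gives 6/9, which is different.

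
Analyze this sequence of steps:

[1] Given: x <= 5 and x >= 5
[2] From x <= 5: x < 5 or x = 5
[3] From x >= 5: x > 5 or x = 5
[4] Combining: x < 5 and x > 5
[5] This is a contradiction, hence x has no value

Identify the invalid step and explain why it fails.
Step 4: Combining: x < 5 and x > 5

Step 4 incorrectly combines the conditions. From x <= 5 and x >= 5, the intersection is x = 5. The error treats the 'or' cases as 'and' requirements. The correct conclusion is that x = 5 is the unique solution, not that no solution exists.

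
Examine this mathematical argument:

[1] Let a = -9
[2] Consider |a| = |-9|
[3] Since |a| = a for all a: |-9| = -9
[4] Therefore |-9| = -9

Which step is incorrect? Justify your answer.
Step 3: Since |a| = a for all a: |-9| = -9

Step 3 incorrectly states that |a| = a for all a. The correct definition is |a| = a when a >= 0, and |a| = -a when a < 0. Since -9 < 0, we have |-9| = -(-9) = 9, not -9.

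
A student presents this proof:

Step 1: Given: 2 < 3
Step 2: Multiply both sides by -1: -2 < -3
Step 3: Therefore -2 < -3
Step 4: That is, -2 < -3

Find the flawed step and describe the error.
Step 2: Multiply both sides by -1: -2 < -3

Step 2 multiplies both sides by -1 but fails to reverse the inequality sign. When multiplying (or dividing) an inequality by a negative number, the direction must be reversed. Since 2 < 3, we should get -2 > -3, i.e., -2 > -3.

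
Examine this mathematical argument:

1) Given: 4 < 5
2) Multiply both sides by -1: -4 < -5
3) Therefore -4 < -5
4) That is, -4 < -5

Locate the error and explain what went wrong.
Step 2: Multiply both sides by -1: -4 < -5

Step 2 multiplies both sides by -1 but fails to reverse the inequality sign. When multiplying (or dividing) an inequality by a negative number, the direction must be reversed. Since 4 < 5, we should get -4 > -5, i.e., -4 > -5.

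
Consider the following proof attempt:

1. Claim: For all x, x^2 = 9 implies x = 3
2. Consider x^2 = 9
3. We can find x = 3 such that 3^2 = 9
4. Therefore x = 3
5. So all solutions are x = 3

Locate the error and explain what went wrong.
Step 4: Therefore x = 3

Step 4 incorrectly concludes that x = 3 is the only solution. The proof shows that x = 3 is A solution (existence), but does not show it is the ONLY solution (uniqueness). In fact, x = -3 is also a solution since (-3)^2 = 9. Finding one solution doesn't prove there are no others.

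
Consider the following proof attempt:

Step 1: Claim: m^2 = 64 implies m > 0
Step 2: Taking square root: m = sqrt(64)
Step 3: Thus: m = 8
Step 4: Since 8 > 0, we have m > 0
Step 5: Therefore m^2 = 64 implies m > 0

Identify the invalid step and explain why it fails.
Step 2: Taking square root: m = sqrt(64)

Step 2 takes the square root and assumes the positive root only. The equation m^2 = 64 actually has two solutions: m = 8 and m = -8. The proof silently assumes m > 0 without justification, then uses this assumption to conclude m > 0, which is circular. The counterexample m = -8 shows the claim is false.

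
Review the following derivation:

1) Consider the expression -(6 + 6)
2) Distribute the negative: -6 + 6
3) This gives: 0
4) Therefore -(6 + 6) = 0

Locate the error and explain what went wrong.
Step 2: Distribute the negative: -6 + 6

Step 2 incorrectly distributes the negative sign. The correct distribution is -(6 + 6) = -6 - 6 = -12. The negative must be applied to both terms, not just the first. The error treats -(6 + 6) as -6 + 6, which equals 0 instead of -12.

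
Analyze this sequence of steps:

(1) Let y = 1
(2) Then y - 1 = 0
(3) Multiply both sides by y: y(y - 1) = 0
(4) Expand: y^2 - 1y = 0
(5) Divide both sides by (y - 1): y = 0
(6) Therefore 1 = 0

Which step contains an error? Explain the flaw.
Step 5: Divide both sides by (y - 1): y = 0

Step 5 divides both sides by (y - 1). However, since y = 1, we have (y - 1) = 0. Division by zero is undefined, making this step invalid.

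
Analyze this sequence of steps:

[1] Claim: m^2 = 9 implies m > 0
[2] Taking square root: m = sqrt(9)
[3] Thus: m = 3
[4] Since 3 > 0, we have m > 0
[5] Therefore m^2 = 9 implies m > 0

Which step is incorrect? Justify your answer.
Step 2: Taking square root: m = sqrt(9)

Step 2 takes the square root and assumes the positive root only. The equation m^2 = 9 actually has two solutions: m = 3 and m = -3. The proof silently assumes m > 0 without justification, then uses this assumption to conclude m > 0, which is circular. The counterexample m = -3 shows the claim is false.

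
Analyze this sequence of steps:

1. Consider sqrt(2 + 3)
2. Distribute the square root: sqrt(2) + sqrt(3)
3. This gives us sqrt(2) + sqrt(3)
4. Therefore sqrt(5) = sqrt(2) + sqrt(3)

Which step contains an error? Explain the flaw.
Step 2: Distribute the square root: sqrt(2) + sqrt(3)

Step 2 incorrectly 'distributes' the square root over addition. The square root function does not distribute: sqrt(a + b) ≠ sqrt(a) + sqrt(b). In fact, sqrt(2 + 3) = sqrt(5) ≈ 2.2361, while sqrt(2) + sqrt(3) ≈ 3.1463.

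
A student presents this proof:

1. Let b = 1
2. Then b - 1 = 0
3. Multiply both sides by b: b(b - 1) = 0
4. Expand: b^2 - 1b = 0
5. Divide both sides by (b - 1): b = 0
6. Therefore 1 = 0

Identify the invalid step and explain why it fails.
Step 5: Divide both sides by (b - 1): b = 0

Step 5 divides both sides by (b - 1). However, since b = 1, we have (b - 1) = 0. Division by zero is undefined, making this step invalid.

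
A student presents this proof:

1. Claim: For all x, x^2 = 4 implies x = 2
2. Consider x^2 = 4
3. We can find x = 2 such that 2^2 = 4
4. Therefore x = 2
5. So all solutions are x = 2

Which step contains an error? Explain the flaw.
Step 4: Therefore x = 2

Step 4 incorrectly concludes that x = 2 is the only solution. The proof shows that x = 2 is A solution (existence), but does not show it is the ONLY solution (uniqueness). In fact, x = -2 is also a solution since (-2)^2 = 4. Finding one solution doesn't prove there are no others.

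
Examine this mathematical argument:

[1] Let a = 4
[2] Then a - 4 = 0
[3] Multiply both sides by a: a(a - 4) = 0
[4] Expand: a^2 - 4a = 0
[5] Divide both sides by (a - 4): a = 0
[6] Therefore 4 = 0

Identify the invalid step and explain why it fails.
Step 5: Divide both sides by (a - 4): a = 0

Step 5 divides both sides by (a - 4). However, since a = 4, we have (a - 4) = 0. Division by zero is undefined, making this step invalid.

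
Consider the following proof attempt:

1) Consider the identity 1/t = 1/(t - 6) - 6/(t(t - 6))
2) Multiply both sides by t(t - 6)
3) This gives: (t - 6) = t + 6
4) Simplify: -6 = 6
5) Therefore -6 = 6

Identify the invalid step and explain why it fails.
Step 3: This gives: (t - 6) = t + 6

Step 3 makes a sign error when clearing denominators. Multiplying -6/(t(t - 6)) by t(t - 6) gives -6, not +6. The correct result is (t - 6) = t - 6, which is trivially true, not (t - 6) = t + 6. (Step 1 is a valid identity: 1/(t - 6) - 6/(t(t - 6)) = (t - 6)/(t(t - 6)) = 1/t.)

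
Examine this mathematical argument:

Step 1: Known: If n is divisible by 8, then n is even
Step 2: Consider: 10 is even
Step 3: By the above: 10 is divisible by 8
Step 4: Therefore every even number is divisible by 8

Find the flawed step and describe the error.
Step 3: By the above: 10 is divisible by 8

Step 3 commits the fallacy of affirming the consequent. The known fact 'divisible by 8 → even' does NOT imply 'even → divisible by 8'. That would be the converse, which is false. For example, 10 is even but 10 ÷ 8 = 1.25, which is not an integer.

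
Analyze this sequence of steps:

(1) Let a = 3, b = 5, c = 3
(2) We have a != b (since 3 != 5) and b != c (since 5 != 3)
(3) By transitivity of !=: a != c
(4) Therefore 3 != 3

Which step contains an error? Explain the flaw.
Step 3: By transitivity of !=: a != c

Step 3 incorrectly applies transitivity to the '!=' relation. Transitivity states: if a R b and b R c, then a R c. However, '!=' is not transitive. Counterexample: 3 != 5 and 5 != 3, but 3 = 3 (both equal 3). Transitivity holds for relations like <, <=, =, but not for !=.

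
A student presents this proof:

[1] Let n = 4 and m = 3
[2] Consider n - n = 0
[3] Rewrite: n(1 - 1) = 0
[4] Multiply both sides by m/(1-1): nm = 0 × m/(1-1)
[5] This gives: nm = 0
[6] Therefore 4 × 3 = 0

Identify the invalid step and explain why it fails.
Step 4: Multiply both sides by m/(1-1): nm = 0 × m/(1-1)

Step 4 multiplies both sides by m/(1-1). However, 1-1 = 0, so this is multiplication by m/0, which is undefined. We cannot multiply by an undefined expression.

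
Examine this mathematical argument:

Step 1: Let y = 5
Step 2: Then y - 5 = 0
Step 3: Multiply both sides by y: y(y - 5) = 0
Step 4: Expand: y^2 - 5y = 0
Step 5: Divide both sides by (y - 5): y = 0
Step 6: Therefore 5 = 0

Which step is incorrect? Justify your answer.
Step 5: Divide both sides by (y - 5): y = 0

Step 5 divides both sides by (y - 5). However, since y = 5, we have (y - 5) = 0. Division by zero is undefined, making this step invalid.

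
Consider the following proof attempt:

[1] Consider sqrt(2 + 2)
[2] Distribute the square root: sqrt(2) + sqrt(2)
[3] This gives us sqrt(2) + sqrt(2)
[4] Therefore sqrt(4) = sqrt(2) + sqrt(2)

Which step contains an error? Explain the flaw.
Step 2: Distribute the square root: sqrt(2) + sqrt(2)

Step 2 incorrectly 'distributes' the square root over addition. The square root function does not distribute: sqrt(a + b) ≠ sqrt(a) + sqrt(b). In fact, sqrt(2 + 2) = sqrt(4) ≈ 2.0000, while sqrt(2) + sqrt(2) ≈ 2.8284.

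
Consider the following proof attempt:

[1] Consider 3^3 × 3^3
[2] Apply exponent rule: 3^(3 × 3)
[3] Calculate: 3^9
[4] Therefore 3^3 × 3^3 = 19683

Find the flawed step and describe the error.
Step 2: Apply exponent rule: 3^(3 × 3)

Step 2 incorrectly states that a^b × a^c = a^(b×c). The correct rule is a^b × a^c = a^(b+c). The actual value is 3^3 × 3^3 = 3^6 = 729, not 3^9 = 19683.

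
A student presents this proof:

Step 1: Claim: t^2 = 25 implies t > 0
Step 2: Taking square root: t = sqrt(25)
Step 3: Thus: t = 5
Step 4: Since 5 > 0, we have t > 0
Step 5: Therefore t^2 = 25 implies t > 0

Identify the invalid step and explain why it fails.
Step 2: Taking square root: t = sqrt(25)

Step 2 takes the square root and assumes the positive root only. The equation t^2 = 25 actually has two solutions: t = 5 and t = -5. The proof silently assumes t > 0 without justification, then uses this assumption to conclude t > 0, which is circular. The counterexample t = -5 shows the claim is false.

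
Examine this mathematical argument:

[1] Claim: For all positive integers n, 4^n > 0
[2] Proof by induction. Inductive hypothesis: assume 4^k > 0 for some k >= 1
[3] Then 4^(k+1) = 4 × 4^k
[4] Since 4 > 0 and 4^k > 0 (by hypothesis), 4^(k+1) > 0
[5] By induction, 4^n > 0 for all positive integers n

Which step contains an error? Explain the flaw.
Step 5: By induction, 4^n > 0 for all positive integers n

Step 5 concludes the proof by induction, but no base case was ever established. A valid induction proof requires: (1) a base case proving 4^1 > 0, and (2) an inductive step showing IF 4^k > 0 THEN 4^(k+1) > 0. Steps 2-4 correctly establish the inductive step, but without the base case the conclusion in step 5 does not follow.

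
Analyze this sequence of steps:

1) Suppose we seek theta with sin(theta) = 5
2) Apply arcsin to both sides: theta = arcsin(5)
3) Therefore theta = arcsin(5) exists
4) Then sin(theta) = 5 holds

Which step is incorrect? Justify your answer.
Step 2: Apply arcsin to both sides: theta = arcsin(5)

Step 2 applies arcsin to 5. However, arcsin(x) is only defined for x in [-1, 1] because sin(theta) can only produce values in that range. Since |5| > 1, arcsin(5) is undefined. There is no angle whose sine equals 5.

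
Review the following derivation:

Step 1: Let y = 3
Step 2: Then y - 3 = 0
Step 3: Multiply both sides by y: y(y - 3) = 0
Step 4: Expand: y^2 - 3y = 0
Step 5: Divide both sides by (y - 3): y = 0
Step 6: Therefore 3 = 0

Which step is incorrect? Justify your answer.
Step 5: Divide both sides by (y - 3): y = 0

Step 5 divides both sides by (y - 3). However, since y = 3, we have (y - 3) = 0. Division by zero is undefined, making this step invalid.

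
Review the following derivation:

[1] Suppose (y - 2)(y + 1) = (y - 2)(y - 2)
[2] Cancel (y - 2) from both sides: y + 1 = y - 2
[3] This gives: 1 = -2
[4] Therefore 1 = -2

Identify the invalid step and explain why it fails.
Step 2: Cancel (y - 2) from both sides: y + 1 = y - 2

Step 2 cancels (y - 2) from both sides. This is only valid if (y - 2) ≠ 0, i.e., y ≠ 2. When y = 2, both sides equal zero regardless of the other factors. The correct approach requires considering y = 2 as a separate case.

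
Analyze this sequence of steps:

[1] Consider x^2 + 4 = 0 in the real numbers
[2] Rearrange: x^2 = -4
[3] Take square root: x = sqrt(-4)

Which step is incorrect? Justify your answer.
Step 3: Take square root: x = sqrt(-4)

Step 3 takes the square root of -4, which is negative. In the real number system, the square root of a negative number is undefined. The equation x^2 + 4 = 0 has no real solutions. Square roots of negative numbers only exist in the complex numbers.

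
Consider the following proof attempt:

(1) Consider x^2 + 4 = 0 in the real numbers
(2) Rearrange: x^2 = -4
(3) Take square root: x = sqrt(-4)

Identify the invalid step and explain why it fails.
Step 3: Take square root: x = sqrt(-4)

Step 3 takes the square root of -4, which is negative. In the real number system, the square root of a negative number is undefined. The equation x^2 + 4 = 0 has no real solutions. Square roots of negative numbers only exist in the complex numbers.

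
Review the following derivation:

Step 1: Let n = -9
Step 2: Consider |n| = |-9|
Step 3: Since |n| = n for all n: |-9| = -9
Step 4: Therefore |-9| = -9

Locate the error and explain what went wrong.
Step 3: Since |n| = n for all n: |-9| = -9

Step 3 incorrectly states that |n| = n for all n. The correct definition is |n| = n when n >= 0, and |n| = -n when n < 0. Since -9 < 0, we have |-9| = -(-9) = 9, not -9.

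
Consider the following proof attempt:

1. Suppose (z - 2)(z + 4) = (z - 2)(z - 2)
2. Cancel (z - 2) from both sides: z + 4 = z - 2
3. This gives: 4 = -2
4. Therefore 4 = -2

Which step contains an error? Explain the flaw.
Step 2: Cancel (z - 2) from both sides: z + 4 = z - 2

Step 2 cancels (z - 2) from both sides. This is only valid if (z - 2) ≠ 0, i.e., z ≠ 2. When z = 2, both sides equal zero regardless of the other factors. The correct approach requires considering z = 2 as a separate case.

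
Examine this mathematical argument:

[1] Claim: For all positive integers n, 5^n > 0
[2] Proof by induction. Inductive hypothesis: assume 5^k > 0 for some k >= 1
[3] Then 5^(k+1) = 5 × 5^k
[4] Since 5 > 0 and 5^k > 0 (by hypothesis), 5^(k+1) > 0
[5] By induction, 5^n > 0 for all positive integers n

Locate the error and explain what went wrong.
Step 5: By induction, 5^n > 0 for all positive integers n

Step 5 concludes the proof by induction, but no base case was ever established. A valid induction proof requires: (1) a base case proving 5^1 > 0, and (2) an inductive step showing IF 5^k > 0 THEN 5^(k+1) > 0. Steps 2-4 correctly establish the inductive step, but without the base case the conclusion in step 5 does not follow.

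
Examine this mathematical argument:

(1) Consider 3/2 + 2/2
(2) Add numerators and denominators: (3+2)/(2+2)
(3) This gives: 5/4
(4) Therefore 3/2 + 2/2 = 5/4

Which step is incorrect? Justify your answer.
Step 2: Add numerators and denominators: (3+2)/(2+2)

Step 2 incorrectly adds fractions by separately adding numerators and denominators. This is wrong. The correct method requires a common denominator: 3/2 + 2/2 = (3×2 + 2×2)/(2×2) = 10/4 = 5/2. The method used gives 5/4, which is different.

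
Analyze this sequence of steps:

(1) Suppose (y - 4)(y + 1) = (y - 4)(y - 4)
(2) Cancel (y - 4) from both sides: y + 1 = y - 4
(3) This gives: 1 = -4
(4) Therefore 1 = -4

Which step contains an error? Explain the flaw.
Step 2: Cancel (y - 4) from both sides: y + 1 = y - 4

Step 2 cancels (y - 4) from both sides. This is only valid if (y - 4) ≠ 0, i.e., y ≠ 4. When y = 4, both sides equal zero regardless of the other factors. The correct approach requires considering y = 4 as a separate case.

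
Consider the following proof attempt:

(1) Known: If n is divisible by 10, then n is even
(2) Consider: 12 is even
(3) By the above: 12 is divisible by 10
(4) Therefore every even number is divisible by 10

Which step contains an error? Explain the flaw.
Step 3: By the above: 12 is divisible by 10

Step 3 commits the fallacy of affirming the consequent. The known fact 'divisible by 10 → even' does NOT imply 'even → divisible by 10'. That would be the converse, which is false. For example, 12 is even but 12 ÷ 10 = 1.20, which is not an integer.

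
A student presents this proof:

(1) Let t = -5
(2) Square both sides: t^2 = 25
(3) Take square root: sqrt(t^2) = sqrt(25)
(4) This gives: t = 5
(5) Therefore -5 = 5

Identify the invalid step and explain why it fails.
Step 4: This gives: t = 5

Step 4 incorrectly states that sqrt(t^2) = t. The correct identity is sqrt(t^2) = |t|. Since t = -5 < 0, we have sqrt(t^2) = |-5| = 5, not t = -5.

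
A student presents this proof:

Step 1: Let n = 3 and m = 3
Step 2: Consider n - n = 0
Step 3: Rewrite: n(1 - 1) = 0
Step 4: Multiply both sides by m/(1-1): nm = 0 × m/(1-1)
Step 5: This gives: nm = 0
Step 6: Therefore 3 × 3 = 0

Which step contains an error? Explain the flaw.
Step 4: Multiply both sides by m/(1-1): nm = 0 × m/(1-1)

Step 4 multiplies both sides by m/(1-1). However, 1-1 = 0, so this is multiplication by m/0, which is undefined. We cannot multiply by an undefined expression.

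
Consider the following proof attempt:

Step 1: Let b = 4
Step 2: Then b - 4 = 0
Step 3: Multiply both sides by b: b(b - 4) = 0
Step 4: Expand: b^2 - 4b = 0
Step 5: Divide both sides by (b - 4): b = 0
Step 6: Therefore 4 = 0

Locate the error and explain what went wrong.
Step 5: Divide both sides by (b - 4): b = 0

Step 5 divides both sides by (b - 4). However, since b = 4, we have (b - 4) = 0. Division by zero is undefined, making this step invalid.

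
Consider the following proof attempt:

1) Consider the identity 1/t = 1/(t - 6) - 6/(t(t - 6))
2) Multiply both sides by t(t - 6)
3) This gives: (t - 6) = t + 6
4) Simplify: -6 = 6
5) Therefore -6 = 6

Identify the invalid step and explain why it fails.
Step 3: This gives: (t - 6) = t + 6

Step 3 makes a sign error when clearing denominators. Multiplying -6/(t(t - 6)) by t(t - 6) gives -6, not +6. The correct result is (t - 6) = t - 6, which is trivially true, not (t - 6) = t + 6. (Step 1 is a valid identity: 1/(t - 6) - 6/(t(t - 6)) = (t - 6)/(t(t - 6)) = 1/t.)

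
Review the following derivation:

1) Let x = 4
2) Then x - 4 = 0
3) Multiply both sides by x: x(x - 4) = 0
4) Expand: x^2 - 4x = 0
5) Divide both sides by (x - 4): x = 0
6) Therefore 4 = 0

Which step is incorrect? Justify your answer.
Step 5: Divide both sides by (x - 4): x = 0

Step 5 divides both sides by (x - 4). However, since x = 4, we have (x - 4) = 0. Division by zero is undefined, making this step invalid.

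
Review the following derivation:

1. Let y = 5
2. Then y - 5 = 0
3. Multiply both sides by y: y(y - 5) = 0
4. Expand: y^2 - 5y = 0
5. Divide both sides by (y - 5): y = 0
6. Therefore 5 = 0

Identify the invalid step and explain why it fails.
Step 5: Divide both sides by (y - 5): y = 0

Step 5 divides both sides by (y - 5). However, since y = 5, we have (y - 5) = 0. Division by zero is undefined, making this step invalid.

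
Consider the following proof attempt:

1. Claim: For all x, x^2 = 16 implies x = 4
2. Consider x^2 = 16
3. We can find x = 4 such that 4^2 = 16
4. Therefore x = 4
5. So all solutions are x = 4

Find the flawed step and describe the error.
Step 4: Therefore x = 4

Step 4 incorrectly concludes that x = 4 is the only solution. The proof shows that x = 4 is A solution (existence), but does not show it is the ONLY solution (uniqueness). In fact, x = -4 is also a solution since (-4)^2 = 16. Finding one solution doesn't prove there are no others.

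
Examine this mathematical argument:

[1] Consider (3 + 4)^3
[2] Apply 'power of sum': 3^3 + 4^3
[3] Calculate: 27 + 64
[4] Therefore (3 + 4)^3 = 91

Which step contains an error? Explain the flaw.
Step 2: Apply 'power of sum': 3^3 + 4^3

Step 2 incorrectly applies a non-existent rule '(a+b)^n = a^n + b^n'. This is false in general. The correct expansion uses the binomial theorem. The actual value is (3 + 4)^3 = 7^3 = 343, not 91.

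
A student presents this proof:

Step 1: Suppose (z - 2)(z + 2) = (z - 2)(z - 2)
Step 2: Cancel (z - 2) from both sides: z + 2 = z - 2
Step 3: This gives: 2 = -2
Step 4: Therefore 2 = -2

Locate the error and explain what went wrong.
Step 2: Cancel (z - 2) from both sides: z + 2 = z - 2

Step 2 cancels (z - 2) from both sides. This is only valid if (z - 2) ≠ 0, i.e., z ≠ 2. When z = 2, both sides equal zero regardless of the other factors. The correct approach requires considering z = 2 as a separate case.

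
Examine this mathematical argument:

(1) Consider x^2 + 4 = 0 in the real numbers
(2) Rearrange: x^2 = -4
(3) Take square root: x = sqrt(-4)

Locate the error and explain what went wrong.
Step 3: Take square root: x = sqrt(-4)

Step 3 takes the square root of -4, which is negative. In the real number system, the square root of a negative number is undefined. The equation x^2 + 4 = 0 has no real solutions. Square roots of negative numbers only exist in the complex numbers.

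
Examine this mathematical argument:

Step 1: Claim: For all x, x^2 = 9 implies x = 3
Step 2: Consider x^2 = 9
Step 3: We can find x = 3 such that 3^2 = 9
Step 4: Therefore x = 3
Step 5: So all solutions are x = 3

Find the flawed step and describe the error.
Step 4: Therefore x = 3

Step 4 incorrectly concludes that x = 3 is the only solution. The proof shows that x = 3 is A solution (existence), but does not show it is the ONLY solution (uniqueness). In fact, x = -3 is also a solution since (-3)^2 = 9. Finding one solution doesn't prove there are no others.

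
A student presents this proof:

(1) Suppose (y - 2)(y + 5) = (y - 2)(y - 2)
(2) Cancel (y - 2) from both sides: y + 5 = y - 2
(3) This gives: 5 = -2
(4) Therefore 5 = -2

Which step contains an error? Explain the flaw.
Step 2: Cancel (y - 2) from both sides: y + 5 = y - 2

Step 2 cancels (y - 2) from both sides. This is only valid if (y - 2) ≠ 0, i.e., y ≠ 2. When y = 2, both sides equal zero regardless of the other factors. The correct approach requires considering y = 2 as a separate case.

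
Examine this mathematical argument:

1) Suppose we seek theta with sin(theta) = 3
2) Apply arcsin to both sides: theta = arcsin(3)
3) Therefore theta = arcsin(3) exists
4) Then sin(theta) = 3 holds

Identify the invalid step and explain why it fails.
Step 2: Apply arcsin to both sides: theta = arcsin(3)

Step 2 applies arcsin to 3. However, arcsin(x) is only defined for x in [-1, 1] because sin(theta) can only produce values in that range. Since |3| > 1, arcsin(3) is undefined. There is no angle whose sine equals 3.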